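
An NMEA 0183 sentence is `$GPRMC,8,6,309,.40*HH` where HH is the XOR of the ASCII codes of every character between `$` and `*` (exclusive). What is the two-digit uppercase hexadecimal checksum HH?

XOR the ASCII codes of the payload characters:
  'G' = 0x47 → acc = 0x47
  'P' = 0x50 → acc = 0x17
  'R' = 0x52 → acc = 0x45
  'M' = 0x4D → acc = 0x08
  'C' = 0x43 → acc = 0x4B
  ',' = 0x2C → acc = 0x67
  '8' = 0x38 → acc = 0x5F
  ',' = 0x2C → acc = 0x73
  '6' = 0x36 → acc = 0x45
  ',' = 0x2C → acc = 0x69
  '3' = 0x33 → acc = 0x5A
  '0' = 0x30 → acc = 0x6A
  '9' = 0x39 → acc = 0x53
  ',' = 0x2C → acc = 0x7F
  '.' = 0x2E → acc = 0x51
  '4' = 0x34 → acc = 0x65
  '0' = 0x30 → acc = 0x55
Checksum = 0x55.

55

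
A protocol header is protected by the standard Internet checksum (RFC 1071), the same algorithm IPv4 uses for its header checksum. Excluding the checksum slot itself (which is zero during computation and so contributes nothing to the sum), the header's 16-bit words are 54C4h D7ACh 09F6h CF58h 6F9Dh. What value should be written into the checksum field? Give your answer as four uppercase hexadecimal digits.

One's-complement addition (fold any carry out of bit 15 back into bit 0):
  0x54C4 + 0xD7AC = 0x12C70 → wrap carry → 0x2C71
  0x2C71 + 0x09F6 = 0x03667
  0x3667 + 0xCF58 = 0x105BF → wrap carry → 0x05C0
  0x05C0 + 0x6F9D = 0x0755D
One's-complement sum = 0x755D.
Checksum = ~0x755D & 0xFFFF = 0x8AA2.

8AA2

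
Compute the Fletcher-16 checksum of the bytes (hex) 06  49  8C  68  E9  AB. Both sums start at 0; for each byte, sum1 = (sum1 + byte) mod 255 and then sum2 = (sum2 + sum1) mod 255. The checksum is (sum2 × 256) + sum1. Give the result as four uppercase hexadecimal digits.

Running sums (mod 255):
  after byte 0 (06): sum1=6, sum2=6
  after byte 1 (49): sum1=79, sum2=85
  after byte 2 (8C): sum1=219, sum2=49
  after byte 3 (68): sum1=68, sum2=117
  after byte 4 (E9): sum1=46, sum2=163
  after byte 5 (AB): sum1=217, sum2=125
Checksum = sum2·256 + sum1 = 125·256 + 217 = 32217 = 0x7DD9.

7DD9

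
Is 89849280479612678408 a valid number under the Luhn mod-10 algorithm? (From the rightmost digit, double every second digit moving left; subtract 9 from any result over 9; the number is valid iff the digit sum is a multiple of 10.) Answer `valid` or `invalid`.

invalid

From the right, keep odd positions and double even positions (subtract 9 from any doubled value over 9):
  doubled (positions 2,4,...): 0 7 3 2 9 8 7 9 7 7 → sum 59
  kept (positions 1,3,...): 8 4 7 2 6 7 0 2 4 9 → sum 49
Total = 108.
108 mod 10 = 8, so the number is invalid.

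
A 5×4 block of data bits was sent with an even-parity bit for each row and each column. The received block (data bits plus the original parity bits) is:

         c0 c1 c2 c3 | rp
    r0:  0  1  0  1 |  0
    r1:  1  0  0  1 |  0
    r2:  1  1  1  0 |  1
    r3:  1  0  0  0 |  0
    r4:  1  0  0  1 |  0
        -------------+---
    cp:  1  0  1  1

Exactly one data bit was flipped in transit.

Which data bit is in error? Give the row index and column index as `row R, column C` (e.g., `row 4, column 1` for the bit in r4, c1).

Recompute each row's even parity and compare to rp:
  r0: data parity 0, sent rp 0 → ok
  r1: data parity 0, sent rp 0 → ok
  r2: data parity 1, sent rp 1 → ok
  r3: data parity 1, sent rp 0 → mismatch
  r4: data parity 0, sent rp 0 → ok
Recompute each column's even parity and compare to cp:
  c0: data parity 0, sent cp 1 → mismatch
  c1: data parity 0, sent cp 0 → ok
  c2: data parity 1, sent cp 1 → ok
  c3: data parity 1, sent cp 1 → ok
Exactly one row (r3) and one column (c0) fail → the flipped bit is at their intersection.

row 3, column 0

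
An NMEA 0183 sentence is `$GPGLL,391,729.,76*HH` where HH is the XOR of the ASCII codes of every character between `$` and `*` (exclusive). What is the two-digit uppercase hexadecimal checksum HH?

XOR the ASCII codes of the payload characters:
  'G' = 0x47 → acc = 0x47
  'P' = 0x50 → acc = 0x17
  'G' = 0x47 → acc = 0x50
  'L' = 0x4C → acc = 0x1C
  'L' = 0x4C → acc = 0x50
  ',' = 0x2C → acc = 0x7C
  '3' = 0x33 → acc = 0x4F
  '9' = 0x39 → acc = 0x76
  '1' = 0x31 → acc = 0x47
  ',' = 0x2C → acc = 0x6B
  '7' = 0x37 → acc = 0x5C
  '2' = 0x32 → acc = 0x6E
  '9' = 0x39 → acc = 0x57
  '.' = 0x2E → acc = 0x79
  ',' = 0x2C → acc = 0x55
  '7' = 0x37 → acc = 0x62
  '6' = 0x36 → acc = 0x54
Checksum = 0x54.

54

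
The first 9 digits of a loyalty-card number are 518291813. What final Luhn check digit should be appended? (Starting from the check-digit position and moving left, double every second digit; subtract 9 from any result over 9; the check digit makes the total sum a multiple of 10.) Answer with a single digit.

Partial digits right→left: 3 1 8 1 9 2 8 1 5
Double every second digit counting from the check-digit position (so the 1st, 3rd, 5th, ... of the partial from the right).
  doubled (with −9 where >9): 6 7 9 7 1 → sum 30
  kept as-is: 1 1 2 1 → sum 5
Total = 30 + 5 = 35.
Check digit = (10 − (35 mod 10)) mod 10 = 5.

5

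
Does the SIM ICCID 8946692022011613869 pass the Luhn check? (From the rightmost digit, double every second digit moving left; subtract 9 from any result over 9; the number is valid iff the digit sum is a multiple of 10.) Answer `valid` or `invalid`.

valid

From the right, keep odd positions and double even positions (subtract 9 from any doubled value over 9):
  doubled (positions 2,4,...): 3 6 3 2 4 0 9 3 9 → sum 39
  kept (positions 1,3,...): 9 8 1 1 0 2 2 6 4 8 → sum 41
Total = 80.
80 mod 10 = 0, so the number is valid.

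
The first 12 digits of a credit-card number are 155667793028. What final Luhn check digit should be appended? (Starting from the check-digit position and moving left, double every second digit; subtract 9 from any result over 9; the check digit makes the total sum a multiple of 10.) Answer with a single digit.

Partial digits right→left: 8 2 0 3 9 7 7 6 6 5 5 1
Double every second digit counting from the check-digit position (so the 1st, 3rd, 5th, ... of the partial from the right).
  doubled (with −9 where >9): 7 0 9 5 3 1 → sum 25
  kept as-is: 2 3 7 6 5 1 → sum 24
Total = 25 + 24 = 49.
Check digit = (10 − (49 mod 10)) mod 10 = 1.

1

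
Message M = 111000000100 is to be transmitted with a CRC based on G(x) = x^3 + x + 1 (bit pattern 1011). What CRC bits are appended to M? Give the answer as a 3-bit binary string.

100

Append 3 zeros: 111000000100000. Divide by 1011 (XOR where the leading bit is 1):
  pos 0: 1110 XOR 1011 = 0101
  pos 1: 1010 XOR 1011 = 0001
  pos 4: 1000 XOR 1011 = 0011
  pos 6: 1101 XOR 1011 = 0110
  pos 7: 1100 XOR 1011 = 0111
  pos 8: 1110 XOR 1011 = 0101
  pos 9: 1010 XOR 1011 = 0001
Remainder (last 3 bits) = 100. This is the CRC / FCS.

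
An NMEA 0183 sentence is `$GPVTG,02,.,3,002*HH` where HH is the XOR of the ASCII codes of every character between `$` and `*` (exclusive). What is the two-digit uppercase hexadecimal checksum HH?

7F

XOR the ASCII codes of the payload characters:
  'G' = 0x47 → acc = 0x47
  'P' = 0x50 → acc = 0x17
  'V' = 0x56 → acc = 0x41
  'T' = 0x54 → acc = 0x15
  'G' = 0x47 → acc = 0x52
  ',' = 0x2C → acc = 0x7E
  '0' = 0x30 → acc = 0x4E
  '2' = 0x32 → acc = 0x7C
  ',' = 0x2C → acc = 0x50
  '.' = 0x2E → acc = 0x7E
  ',' = 0x2C → acc = 0x52
  '3' = 0x33 → acc = 0x61
  ',' = 0x2C → acc = 0x4D
  '0' = 0x30 → acc = 0x7D
  '0' = 0x30 → acc = 0x4D
  '2' = 0x32 → acc = 0x7F
Checksum = 0x7F.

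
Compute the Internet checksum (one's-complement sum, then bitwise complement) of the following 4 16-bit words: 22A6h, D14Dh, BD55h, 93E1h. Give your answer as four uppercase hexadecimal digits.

One's-complement addition (fold any carry out of bit 15 back into bit 0):
  0x22A6 + 0xD14D = 0x0F3F3
  0xF3F3 + 0xBD55 = 0x1B148 → wrap carry → 0xB149
  0xB149 + 0x93E1 = 0x1452A → wrap carry → 0x452B
One's-complement sum = 0x452B.
Checksum = ~0x452B & 0xFFFF = 0xBAD4.

BAD4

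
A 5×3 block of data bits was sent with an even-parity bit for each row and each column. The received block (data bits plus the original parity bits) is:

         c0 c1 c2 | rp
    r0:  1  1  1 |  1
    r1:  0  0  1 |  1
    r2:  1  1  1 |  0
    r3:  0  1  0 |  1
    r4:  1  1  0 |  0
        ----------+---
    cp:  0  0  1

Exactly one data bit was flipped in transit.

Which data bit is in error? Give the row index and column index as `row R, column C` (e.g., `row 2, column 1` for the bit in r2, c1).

row 2, column 0

Recompute each row's even parity and compare to rp:
  r0: data parity 1, sent rp 1 → ok
  r1: data parity 1, sent rp 1 → ok
  r2: data parity 1, sent rp 0 → mismatch
  r3: data parity 1, sent rp 1 → ok
  r4: data parity 0, sent rp 0 → ok
Recompute each column's even parity and compare to cp:
  c0: data parity 1, sent cp 0 → mismatch
  c1: data parity 0, sent cp 0 → ok
  c2: data parity 1, sent cp 1 → ok
Exactly one row (r2) and one column (c0) fail → the flipped bit is at their intersection.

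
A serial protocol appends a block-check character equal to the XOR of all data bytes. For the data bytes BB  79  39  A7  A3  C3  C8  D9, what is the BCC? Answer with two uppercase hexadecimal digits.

2D

XOR the bytes together:
  start with 0xBB
  0xBB ⊕ 0x79 = 0xC2
  0xC2 ⊕ 0x39 = 0xFB
  0xFB ⊕ 0xA7 = 0x5C
  0x5C ⊕ 0xA3 = 0xFF
  0xFF ⊕ 0xC3 = 0x3C
  0x3C ⊕ 0xC8 = 0xF4
  0xF4 ⊕ 0xD9 = 0x2D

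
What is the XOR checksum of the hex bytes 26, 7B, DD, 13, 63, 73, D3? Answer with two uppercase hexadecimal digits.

50

XOR the bytes together:
  start with 0x26
  0x26 ⊕ 0x7B = 0x5D
  0x5D ⊕ 0xDD = 0x80
  0x80 ⊕ 0x13 = 0x93
  0x93 ⊕ 0x63 = 0xF0
  0xF0 ⊕ 0x73 = 0x83
  0x83 ⊕ 0xD3 = 0x50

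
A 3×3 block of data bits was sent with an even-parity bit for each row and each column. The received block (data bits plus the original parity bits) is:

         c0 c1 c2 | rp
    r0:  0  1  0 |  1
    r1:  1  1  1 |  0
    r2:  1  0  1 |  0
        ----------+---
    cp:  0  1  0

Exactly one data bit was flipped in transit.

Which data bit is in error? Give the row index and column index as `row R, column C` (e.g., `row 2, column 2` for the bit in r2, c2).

row 1, column 1

Recompute each row's even parity and compare to rp:
  r0: data parity 1, sent rp 1 → ok
  r1: data parity 1, sent rp 0 → mismatch
  r2: data parity 0, sent rp 0 → ok
Recompute each column's even parity and compare to cp:
  c0: data parity 0, sent cp 0 → ok
  c1: data parity 0, sent cp 1 → mismatch
  c2: data parity 0, sent cp 0 → ok
Exactly one row (r1) and one column (c1) fail → the flipped bit is at their intersection.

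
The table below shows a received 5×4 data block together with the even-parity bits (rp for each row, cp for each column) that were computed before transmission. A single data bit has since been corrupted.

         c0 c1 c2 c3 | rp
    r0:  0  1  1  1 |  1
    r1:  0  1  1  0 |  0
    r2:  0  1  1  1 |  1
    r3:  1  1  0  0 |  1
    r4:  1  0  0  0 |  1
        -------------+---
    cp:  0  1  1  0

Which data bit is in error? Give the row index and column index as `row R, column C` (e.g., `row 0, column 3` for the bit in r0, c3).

Recompute each row's even parity and compare to rp:
  r0: data parity 1, sent rp 1 → ok
  r1: data parity 0, sent rp 0 → ok
  r2: data parity 1, sent rp 1 → ok
  r3: data parity 0, sent rp 1 → mismatch
  r4: data parity 1, sent rp 1 → ok
Recompute each column's even parity and compare to cp:
  c0: data parity 0, sent cp 0 → ok
  c1: data parity 0, sent cp 1 → mismatch
  c2: data parity 1, sent cp 1 → ok
  c3: data parity 0, sent cp 0 → ok
Exactly one row (r3) and one column (c1) fail → the flipped bit is at their intersection.

row 3, column 1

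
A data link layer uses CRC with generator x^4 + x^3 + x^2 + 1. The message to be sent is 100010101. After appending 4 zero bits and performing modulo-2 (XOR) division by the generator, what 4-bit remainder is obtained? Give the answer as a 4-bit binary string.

0110

Append 4 zeros: 1000101010000. Divide by 11101 (XOR where the leading bit is 1):
  pos 0: 10001 XOR 11101 = 01100
  pos 1: 11000 XOR 11101 = 00101
  pos 3: 10110 XOR 11101 = 01011
  pos 4: 10111 XOR 11101 = 01010
  pos 5: 10100 XOR 11101 = 01001
  pos 6: 10010 XOR 11101 = 01111
  pos 7: 11110 XOR 11101 = 00011
Remainder (last 4 bits) = 0110. This is the CRC / FCS.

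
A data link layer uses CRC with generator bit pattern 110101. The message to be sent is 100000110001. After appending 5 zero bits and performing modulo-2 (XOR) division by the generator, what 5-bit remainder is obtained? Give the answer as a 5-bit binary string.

Append 5 zeros: 10000011000100000. Divide by 110101 (XOR where the leading bit is 1):
  pos 0: 100000 XOR 110101 = 010101
  pos 1: 101011 XOR 110101 = 011110
  pos 2: 111101 XOR 110101 = 001000
  pos 4: 100000 XOR 110101 = 010101
  pos 5: 101010 XOR 110101 = 011111
  pos 6: 111111 XOR 110101 = 001010
  pos 8: 101000 XOR 110101 = 011101
  pos 9: 111010 XOR 110101 = 001111
  pos 11: 111100 XOR 110101 = 001001
Remainder (last 5 bits) = 01001. This is the CRC / FCS.

01001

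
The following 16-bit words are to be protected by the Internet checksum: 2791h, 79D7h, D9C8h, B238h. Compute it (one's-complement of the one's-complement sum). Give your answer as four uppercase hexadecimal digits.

One's-complement addition (fold any carry out of bit 15 back into bit 0):
  0x2791 + 0x79D7 = 0x0A168
  0xA168 + 0xD9C8 = 0x17B30 → wrap carry → 0x7B31
  0x7B31 + 0xB238 = 0x12D69 → wrap carry → 0x2D6A
One's-complement sum = 0x2D6A.
Checksum = ~0x2D6A & 0xFFFF = 0xD295.

D295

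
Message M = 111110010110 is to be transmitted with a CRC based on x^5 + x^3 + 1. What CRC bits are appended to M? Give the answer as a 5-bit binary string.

Append 5 zeros: 11111001011000000. Divide by 101001 (XOR where the leading bit is 1):
  pos 0: 111110 XOR 101001 = 010111
  pos 1: 101110 XOR 101001 = 000111
  pos 4: 111101 XOR 101001 = 010100
  pos 5: 101001 XOR 101001 = 000000
Remainder (last 5 bits) = 00000. This is the CRC / FCS.

00000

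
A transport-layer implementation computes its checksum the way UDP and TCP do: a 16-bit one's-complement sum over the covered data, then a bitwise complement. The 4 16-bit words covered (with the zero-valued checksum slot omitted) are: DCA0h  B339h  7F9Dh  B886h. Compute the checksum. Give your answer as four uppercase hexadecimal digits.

3801

One's-complement addition (fold any carry out of bit 15 back into bit 0):
  0xDCA0 + 0xB339 = 0x18FD9 → wrap carry → 0x8FDA
  0x8FDA + 0x7F9D = 0x10F77 → wrap carry → 0x0F78
  0x0F78 + 0xB886 = 0x0C7FE
One's-complement sum = 0xC7FE.
Checksum = ~0xC7FE & 0xFFFF = 0x3801.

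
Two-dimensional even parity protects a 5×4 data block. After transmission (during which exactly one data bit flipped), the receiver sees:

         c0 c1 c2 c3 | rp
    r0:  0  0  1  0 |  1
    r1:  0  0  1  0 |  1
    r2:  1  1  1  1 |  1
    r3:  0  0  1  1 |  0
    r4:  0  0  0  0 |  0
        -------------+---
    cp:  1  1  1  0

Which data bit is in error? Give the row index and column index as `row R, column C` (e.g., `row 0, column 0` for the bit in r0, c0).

Recompute each row's even parity and compare to rp:
  r0: data parity 1, sent rp 1 → ok
  r1: data parity 1, sent rp 1 → ok
  r2: data parity 0, sent rp 1 → mismatch
  r3: data parity 0, sent rp 0 → ok
  r4: data parity 0, sent rp 0 → ok
Recompute each column's even parity and compare to cp:
  c0: data parity 1, sent cp 1 → ok
  c1: data parity 1, sent cp 1 → ok
  c2: data parity 0, sent cp 1 → mismatch
  c3: data parity 0, sent cp 0 → ok
Exactly one row (r2) and one column (c2) fail → the flipped bit is at their intersection.

row 2, column 2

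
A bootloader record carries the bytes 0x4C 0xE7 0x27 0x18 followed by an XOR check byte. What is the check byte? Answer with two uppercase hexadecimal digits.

94

XOR the bytes together:
  start with 0x4C
  0x4C ⊕ 0xE7 = 0xAB
  0xAB ⊕ 0x27 = 0x8C
  0x8C ⊕ 0x18 = 0x94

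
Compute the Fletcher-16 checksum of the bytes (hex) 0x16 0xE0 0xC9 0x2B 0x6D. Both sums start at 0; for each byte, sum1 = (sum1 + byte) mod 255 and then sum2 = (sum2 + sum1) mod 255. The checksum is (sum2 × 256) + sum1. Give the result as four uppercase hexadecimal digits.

1359

Running sums (mod 255):
  after byte 0 (0x16): sum1=22, sum2=22
  after byte 1 (0xE0): sum1=246, sum2=13
  after byte 2 (0xC9): sum1=192, sum2=205
  after byte 3 (0x2B): sum1=235, sum2=185
  after byte 4 (0x6D): sum1=89, sum2=19
Checksum = sum2·256 + sum1 = 19·256 + 89 = 4953 = 0x1359.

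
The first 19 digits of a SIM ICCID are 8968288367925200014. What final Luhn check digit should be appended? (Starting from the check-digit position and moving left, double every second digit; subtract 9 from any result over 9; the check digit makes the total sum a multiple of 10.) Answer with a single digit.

Partial digits right→left: 4 1 0 0 0 2 5 2 9 7 6 3 8 8 2 8 6 9 8
Double every second digit counting from the check-digit position (so the 1st, 3rd, 5th, ... of the partial from the right).
  doubled (with −9 where >9): 8 0 0 1 9 3 7 4 3 7 → sum 42
  kept as-is: 1 0 2 2 7 3 8 8 9 → sum 40
Total = 42 + 40 = 82.
Check digit = (10 − (82 mod 10)) mod 10 = 8.

8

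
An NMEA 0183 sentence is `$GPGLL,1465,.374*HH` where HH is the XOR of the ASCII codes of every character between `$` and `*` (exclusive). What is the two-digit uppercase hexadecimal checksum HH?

XOR the ASCII codes of the payload characters:
  'G' = 0x47 → acc = 0x47
  'P' = 0x50 → acc = 0x17
  'G' = 0x47 → acc = 0x50
  'L' = 0x4C → acc = 0x1C
  'L' = 0x4C → acc = 0x50
  ',' = 0x2C → acc = 0x7C
  '1' = 0x31 → acc = 0x4D
  '4' = 0x34 → acc = 0x79
  '6' = 0x36 → acc = 0x4F
  '5' = 0x35 → acc = 0x7A
  ',' = 0x2C → acc = 0x56
  '.' = 0x2E → acc = 0x78
  '3' = 0x33 → acc = 0x4B
  '7' = 0x37 → acc = 0x7C
  '4' = 0x34 → acc = 0x48
Checksum = 0x48.

48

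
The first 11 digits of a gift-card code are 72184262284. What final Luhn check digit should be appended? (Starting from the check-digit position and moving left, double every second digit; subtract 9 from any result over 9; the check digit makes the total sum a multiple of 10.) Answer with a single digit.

Partial digits right→left: 4 8 2 2 6 2 4 8 1 2 7
Double every second digit counting from the check-digit position (so the 1st, 3rd, 5th, ... of the partial from the right).
  doubled (with −9 where >9): 8 4 3 8 2 5 → sum 30
  kept as-is: 8 2 2 8 2 → sum 22
Total = 30 + 22 = 52.
Check digit = (10 − (52 mod 10)) mod 10 = 8.

8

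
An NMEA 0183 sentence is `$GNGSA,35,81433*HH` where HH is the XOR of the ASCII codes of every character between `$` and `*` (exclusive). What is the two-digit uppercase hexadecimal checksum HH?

XOR the ASCII codes of the payload characters:
  'G' = 0x47 → acc = 0x47
  'N' = 0x4E → acc = 0x09
  'G' = 0x47 → acc = 0x4E
  'S' = 0x53 → acc = 0x1D
  'A' = 0x41 → acc = 0x5C
  ',' = 0x2C → acc = 0x70
  '3' = 0x33 → acc = 0x43
  '5' = 0x35 → acc = 0x76
  ',' = 0x2C → acc = 0x5A
  '8' = 0x38 → acc = 0x62
  '1' = 0x31 → acc = 0x53
  '4' = 0x34 → acc = 0x67
  '3' = 0x33 → acc = 0x54
  '3' = 0x33 → acc = 0x67
Checksum = 0x67.

67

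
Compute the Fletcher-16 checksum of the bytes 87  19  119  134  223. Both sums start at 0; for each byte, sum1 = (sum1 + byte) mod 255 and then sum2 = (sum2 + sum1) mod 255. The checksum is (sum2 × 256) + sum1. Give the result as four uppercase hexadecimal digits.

5448

Running sums (mod 255):
  after byte 0 (87): sum1=87, sum2=87
  after byte 1 (19): sum1=106, sum2=193
  after byte 2 (119): sum1=225, sum2=163
  after byte 3 (134): sum1=104, sum2=12
  after byte 4 (223): sum1=72, sum2=84
Checksum = sum2·256 + sum1 = 84·256 + 72 = 21576 = 0x5448.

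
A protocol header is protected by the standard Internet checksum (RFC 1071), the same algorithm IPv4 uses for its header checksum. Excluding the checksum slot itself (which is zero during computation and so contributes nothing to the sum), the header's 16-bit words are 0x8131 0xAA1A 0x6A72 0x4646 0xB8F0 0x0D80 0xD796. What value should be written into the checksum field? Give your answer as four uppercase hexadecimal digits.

One's-complement addition (fold any carry out of bit 15 back into bit 0):
  0x8131 + 0xAA1A = 0x12B4B → wrap carry → 0x2B4C
  0x2B4C + 0x6A72 = 0x095BE
  0x95BE + 0x4646 = 0x0DC04
  0xDC04 + 0xB8F0 = 0x194F4 → wrap carry → 0x94F5
  0x94F5 + 0x0D80 = 0x0A275
  0xA275 + 0xD796 = 0x17A0B → wrap carry → 0x7A0C
One's-complement sum = 0x7A0C.
Checksum = ~0x7A0C & 0xFFFF = 0x85F3.

85F3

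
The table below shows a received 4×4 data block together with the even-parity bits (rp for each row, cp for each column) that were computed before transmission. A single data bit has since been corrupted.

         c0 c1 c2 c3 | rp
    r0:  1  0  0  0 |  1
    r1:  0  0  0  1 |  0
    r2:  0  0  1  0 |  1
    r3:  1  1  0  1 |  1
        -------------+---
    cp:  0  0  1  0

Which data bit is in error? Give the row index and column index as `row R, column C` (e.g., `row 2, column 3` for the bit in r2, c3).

row 1, column 1

Recompute each row's even parity and compare to rp:
  r0: data parity 1, sent rp 1 → ok
  r1: data parity 1, sent rp 0 → mismatch
  r2: data parity 1, sent rp 1 → ok
  r3: data parity 1, sent rp 1 → ok
Recompute each column's even parity and compare to cp:
  c0: data parity 0, sent cp 0 → ok
  c1: data parity 1, sent cp 0 → mismatch
  c2: data parity 1, sent cp 1 → ok
  c3: data parity 0, sent cp 0 → ok
Exactly one row (r1) and one column (c1) fail → the flipped bit is at their intersection.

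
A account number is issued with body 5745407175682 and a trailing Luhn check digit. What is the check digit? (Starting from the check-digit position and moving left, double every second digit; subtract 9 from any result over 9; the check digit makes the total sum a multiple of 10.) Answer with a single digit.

0

Partial digits right→left: 2 8 6 5 7 1 7 0 4 5 4 7 5
Double every second digit counting from the check-digit position (so the 1st, 3rd, 5th, ... of the partial from the right).
  doubled (with −9 where >9): 4 3 5 5 8 8 1 → sum 34
  kept as-is: 8 5 1 0 5 7 → sum 26
Total = 34 + 26 = 60.
Check digit = (10 − (60 mod 10)) mod 10 = 0.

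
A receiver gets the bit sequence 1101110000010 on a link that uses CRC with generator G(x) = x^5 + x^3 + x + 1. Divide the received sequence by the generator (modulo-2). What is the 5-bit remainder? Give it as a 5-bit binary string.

00000

Modulo-2 division of 1101110000010 by 101011:
  pos 0: 110111 XOR 101011 = 011100
  pos 1: 111000 XOR 101011 = 010011
  pos 2: 100110 XOR 101011 = 001101
  pos 4: 110100 XOR 101011 = 011111
  pos 5: 111110 XOR 101011 = 010101
  pos 6: 101011 XOR 101011 = 000000
Remainder = 00000 (zero — the frame passes the CRC check).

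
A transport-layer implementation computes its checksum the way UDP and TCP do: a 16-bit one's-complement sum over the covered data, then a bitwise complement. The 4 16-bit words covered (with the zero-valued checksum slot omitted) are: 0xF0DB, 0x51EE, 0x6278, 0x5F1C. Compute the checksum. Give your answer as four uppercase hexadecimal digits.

FBA0

One's-complement addition (fold any carry out of bit 15 back into bit 0):
  0xF0DB + 0x51EE = 0x142C9 → wrap carry → 0x42CA
  0x42CA + 0x6278 = 0x0A542
  0xA542 + 0x5F1C = 0x1045E → wrap carry → 0x045F
One's-complement sum = 0x045F.
Checksum = ~0x045F & 0xFFFF = 0xFBA0.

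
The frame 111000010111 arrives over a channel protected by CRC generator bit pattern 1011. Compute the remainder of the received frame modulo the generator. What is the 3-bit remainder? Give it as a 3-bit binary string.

Modulo-2 division of 111000010111 by 1011:
  pos 0: 1110 XOR 1011 = 0101
  pos 1: 1010 XOR 1011 = 0001
  pos 4: 1001 XOR 1011 = 0010
  pos 6: 1001 XOR 1011 = 0010
  pos 8: 1011 XOR 1011 = 0000
Remainder = 000 (zero — the frame passes the CRC check).

000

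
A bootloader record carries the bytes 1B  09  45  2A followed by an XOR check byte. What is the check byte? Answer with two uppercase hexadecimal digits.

7D

XOR the bytes together:
  start with 0x1B
  0x1B ⊕ 0x09 = 0x12
  0x12 ⊕ 0x45 = 0x57
  0x57 ⊕ 0x2A = 0x7D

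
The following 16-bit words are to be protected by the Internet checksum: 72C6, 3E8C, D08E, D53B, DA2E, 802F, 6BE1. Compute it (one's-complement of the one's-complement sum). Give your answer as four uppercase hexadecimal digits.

E2A2

One's-complement addition (fold any carry out of bit 15 back into bit 0):
  0x72C6 + 0x3E8C = 0x0B152
  0xB152 + 0xD08E = 0x181E0 → wrap carry → 0x81E1
  0x81E1 + 0xD53B = 0x1571C → wrap carry → 0x571D
  0x571D + 0xDA2E = 0x1314B → wrap carry → 0x314C
  0x314C + 0x802F = 0x0B17B
  0xB17B + 0x6BE1 = 0x11D5C → wrap carry → 0x1D5D
One's-complement sum = 0x1D5D.
Checksum = ~0x1D5D & 0xFFFF = 0xE2A2.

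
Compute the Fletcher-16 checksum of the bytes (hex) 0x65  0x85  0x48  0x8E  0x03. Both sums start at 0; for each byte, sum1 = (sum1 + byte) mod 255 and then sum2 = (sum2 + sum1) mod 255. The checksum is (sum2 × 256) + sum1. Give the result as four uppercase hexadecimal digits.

Running sums (mod 255):
  after byte 0 (0x65): sum1=101, sum2=101
  after byte 1 (0x85): sum1=234, sum2=80
  after byte 2 (0x48): sum1=51, sum2=131
  after byte 3 (0x8E): sum1=193, sum2=69
  after byte 4 (0x03): sum1=196, sum2=10
Checksum = sum2·256 + sum1 = 10·256 + 196 = 2756 = 0x0AC4.

0AC4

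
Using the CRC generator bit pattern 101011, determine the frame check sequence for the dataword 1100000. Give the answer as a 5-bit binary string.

Append 5 zeros: 110000000000. Divide by 101011 (XOR where the leading bit is 1):
  pos 0: 110000 XOR 101011 = 011011
  pos 1: 110110 XOR 101011 = 011101
  pos 2: 111010 XOR 101011 = 010001
  pos 3: 100010 XOR 101011 = 001001
  pos 5: 100100 XOR 101011 = 001111
Remainder (last 5 bits) = 11110. This is the CRC / FCS.

11110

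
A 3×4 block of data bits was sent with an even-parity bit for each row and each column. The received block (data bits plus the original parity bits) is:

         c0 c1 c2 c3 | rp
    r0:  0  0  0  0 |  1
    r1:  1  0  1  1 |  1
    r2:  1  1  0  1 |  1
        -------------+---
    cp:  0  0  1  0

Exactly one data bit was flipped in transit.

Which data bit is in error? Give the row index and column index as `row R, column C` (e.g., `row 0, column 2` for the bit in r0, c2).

Recompute each row's even parity and compare to rp:
  r0: data parity 0, sent rp 1 → mismatch
  r1: data parity 1, sent rp 1 → ok
  r2: data parity 1, sent rp 1 → ok
Recompute each column's even parity and compare to cp:
  c0: data parity 0, sent cp 0 → ok
  c1: data parity 1, sent cp 0 → mismatch
  c2: data parity 1, sent cp 1 → ok
  c3: data parity 0, sent cp 0 → ok
Exactly one row (r0) and one column (c1) fail → the flipped bit is at their intersection.

row 0, column 1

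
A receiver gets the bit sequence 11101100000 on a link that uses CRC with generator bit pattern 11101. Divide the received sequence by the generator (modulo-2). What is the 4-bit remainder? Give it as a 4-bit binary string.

Modulo-2 division of 11101100000 by 11101:
  pos 0: 11101 XOR 11101 = 00000
  pos 5: 10000 XOR 11101 = 01101
  pos 6: 11010 XOR 11101 = 00111
Remainder = 0111 (nonzero — an error is detected).

0111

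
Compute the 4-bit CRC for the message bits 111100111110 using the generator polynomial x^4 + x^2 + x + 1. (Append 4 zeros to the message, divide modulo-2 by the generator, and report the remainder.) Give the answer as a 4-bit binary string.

0100

Append 4 zeros: 1111001111100000. Divide by 10111 (XOR where the leading bit is 1):
  pos 0: 11110 XOR 10111 = 01001
  pos 1: 10010 XOR 10111 = 00101
  pos 3: 10111 XOR 10111 = 00000
  pos 8: 11100 XOR 10111 = 01011
  pos 9: 10110 XOR 10111 = 00001
Remainder (last 4 bits) = 0100. This is the CRC / FCS.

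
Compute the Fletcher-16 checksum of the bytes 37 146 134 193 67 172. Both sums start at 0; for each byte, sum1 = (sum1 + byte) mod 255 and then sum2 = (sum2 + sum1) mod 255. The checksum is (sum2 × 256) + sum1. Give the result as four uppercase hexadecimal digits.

Running sums (mod 255):
  after byte 0 (37): sum1=37, sum2=37
  after byte 1 (146): sum1=183, sum2=220
  after byte 2 (134): sum1=62, sum2=27
  after byte 3 (193): sum1=0, sum2=27
  after byte 4 (67): sum1=67, sum2=94
  after byte 5 (172): sum1=239, sum2=78
Checksum = sum2·256 + sum1 = 78·256 + 239 = 20207 = 0x4EEF.

4EEF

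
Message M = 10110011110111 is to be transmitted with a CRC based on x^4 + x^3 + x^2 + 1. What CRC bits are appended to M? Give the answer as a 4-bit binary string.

1100

Append 4 zeros: 101100111101110000. Divide by 11101 (XOR where the leading bit is 1):
  pos 0: 10110 XOR 11101 = 01011
  pos 1: 10110 XOR 11101 = 01011
  pos 2: 10111 XOR 11101 = 01010
  pos 3: 10101 XOR 11101 = 01000
  pos 4: 10001 XOR 11101 = 01100
  pos 5: 11001 XOR 11101 = 00100
  pos 7: 10001 XOR 11101 = 01100
  pos 8: 11001 XOR 11101 = 00100
  pos 10: 10010 XOR 11101 = 01111
  pos 11: 11110 XOR 11101 = 00011
Remainder (last 4 bits) = 1100. This is the CRC / FCS.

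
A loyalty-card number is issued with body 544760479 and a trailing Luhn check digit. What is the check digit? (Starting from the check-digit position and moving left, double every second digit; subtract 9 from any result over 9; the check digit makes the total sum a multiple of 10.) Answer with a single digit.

3

Partial digits right→left: 9 7 4 0 6 7 4 4 5
Double every second digit counting from the check-digit position (so the 1st, 3rd, 5th, ... of the partial from the right).
  doubled (with −9 where >9): 9 8 3 8 1 → sum 29
  kept as-is: 7 0 7 4 → sum 18
Total = 29 + 18 = 47.
Check digit = (10 − (47 mod 10)) mod 10 = 3.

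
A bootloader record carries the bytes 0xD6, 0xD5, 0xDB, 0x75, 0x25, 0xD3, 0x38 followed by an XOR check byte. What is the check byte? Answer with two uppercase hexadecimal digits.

63

XOR the bytes together:
  start with 0xD6
  0xD6 ⊕ 0xD5 = 0x03
  0x03 ⊕ 0xDB = 0xD8
  0xD8 ⊕ 0x75 = 0xAD
  0xAD ⊕ 0x25 = 0x88
  0x88 ⊕ 0xD3 = 0x5B
  0x5B ⊕ 0x38 = 0x63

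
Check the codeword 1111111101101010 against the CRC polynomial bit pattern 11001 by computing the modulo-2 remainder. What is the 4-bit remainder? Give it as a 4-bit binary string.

1010

Modulo-2 division of 1111111101101010 by 11001:
  pos 0: 11111 XOR 11001 = 00110
  pos 2: 11011 XOR 11001 = 00010
  pos 5: 10101 XOR 11001 = 01100
  pos 6: 11001 XOR 11001 = 00000
Remainder = 1010 (nonzero — an error is detected).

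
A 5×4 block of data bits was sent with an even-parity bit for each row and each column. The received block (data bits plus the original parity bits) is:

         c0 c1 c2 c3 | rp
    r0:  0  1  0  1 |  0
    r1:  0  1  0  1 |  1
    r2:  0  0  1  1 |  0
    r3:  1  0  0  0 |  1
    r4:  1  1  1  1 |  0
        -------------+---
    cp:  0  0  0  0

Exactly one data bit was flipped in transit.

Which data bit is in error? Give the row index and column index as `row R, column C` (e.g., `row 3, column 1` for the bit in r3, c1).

Recompute each row's even parity and compare to rp:
  r0: data parity 0, sent rp 0 → ok
  r1: data parity 0, sent rp 1 → mismatch
  r2: data parity 0, sent rp 0 → ok
  r3: data parity 1, sent rp 1 → ok
  r4: data parity 0, sent rp 0 → ok
Recompute each column's even parity and compare to cp:
  c0: data parity 0, sent cp 0 → ok
  c1: data parity 1, sent cp 0 → mismatch
  c2: data parity 0, sent cp 0 → ok
  c3: data parity 0, sent cp 0 → ok
Exactly one row (r1) and one column (c1) fail → the flipped bit is at their intersection.

row 1, column 1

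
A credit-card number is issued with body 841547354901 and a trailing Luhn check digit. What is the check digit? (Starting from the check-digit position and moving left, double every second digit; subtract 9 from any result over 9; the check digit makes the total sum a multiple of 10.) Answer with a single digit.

4

Partial digits right→left: 1 0 9 4 5 3 7 4 5 1 4 8
Double every second digit counting from the check-digit position (so the 1st, 3rd, 5th, ... of the partial from the right).
  doubled (with −9 where >9): 2 9 1 5 1 8 → sum 26
  kept as-is: 0 4 3 4 1 8 → sum 20
Total = 26 + 20 = 46.
Check digit = (10 − (46 mod 10)) mod 10 = 4.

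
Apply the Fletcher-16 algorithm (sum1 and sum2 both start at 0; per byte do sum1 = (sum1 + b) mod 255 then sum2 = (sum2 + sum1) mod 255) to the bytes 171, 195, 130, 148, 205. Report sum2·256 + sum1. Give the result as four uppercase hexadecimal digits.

Running sums (mod 255):
  after byte 0 (171): sum1=171, sum2=171
  after byte 1 (195): sum1=111, sum2=27
  after byte 2 (130): sum1=241, sum2=13
  after byte 3 (148): sum1=134, sum2=147
  after byte 4 (205): sum1=84, sum2=231
Checksum = sum2·256 + sum1 = 231·256 + 84 = 59220 = 0xE754.

E754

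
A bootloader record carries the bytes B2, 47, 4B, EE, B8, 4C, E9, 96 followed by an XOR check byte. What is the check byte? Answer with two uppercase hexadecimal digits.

DB

XOR the bytes together:
  start with 0xB2
  0xB2 ⊕ 0x47 = 0xF5
  0xF5 ⊕ 0x4B = 0xBE
  0xBE ⊕ 0xEE = 0x50
  0x50 ⊕ 0xB8 = 0xE8
  0xE8 ⊕ 0x4C = 0xA4
  0xA4 ⊕ 0xE9 = 0x4D
  0x4D ⊕ 0x96 = 0xDB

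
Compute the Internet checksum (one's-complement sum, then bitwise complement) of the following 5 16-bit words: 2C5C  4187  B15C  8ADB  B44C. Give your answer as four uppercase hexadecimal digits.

One's-complement addition (fold any carry out of bit 15 back into bit 0):
  0x2C5C + 0x4187 = 0x06DE3
  0x6DE3 + 0xB15C = 0x11F3F → wrap carry → 0x1F40
  0x1F40 + 0x8ADB = 0x0AA1B
  0xAA1B + 0xB44C = 0x15E67 → wrap carry → 0x5E68
One's-complement sum = 0x5E68.
Checksum = ~0x5E68 & 0xFFFF = 0xA197.

A197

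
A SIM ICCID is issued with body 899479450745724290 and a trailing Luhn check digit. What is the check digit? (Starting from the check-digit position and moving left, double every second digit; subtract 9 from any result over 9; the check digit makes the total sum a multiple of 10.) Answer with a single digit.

7

Partial digits right→left: 0 9 2 4 2 7 5 4 7 0 5 4 9 7 4 9 9 8
Double every second digit counting from the check-digit position (so the 1st, 3rd, 5th, ... of the partial from the right).
  doubled (with −9 where >9): 0 4 4 1 5 1 9 8 9 → sum 41
  kept as-is: 9 4 7 4 0 4 7 9 8 → sum 52
Total = 41 + 52 = 93.
Check digit = (10 − (93 mod 10)) mod 10 = 7.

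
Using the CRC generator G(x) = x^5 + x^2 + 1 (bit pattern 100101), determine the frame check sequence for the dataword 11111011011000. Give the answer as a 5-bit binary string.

10111

Append 5 zeros: 1111101101100000000. Divide by 100101 (XOR where the leading bit is 1):
  pos 0: 111110 XOR 100101 = 011011
  pos 1: 110111 XOR 100101 = 010010
  pos 2: 100101 XOR 100101 = 000000
  pos 9: 110000 XOR 100101 = 010101
  pos 10: 101010 XOR 100101 = 001111
  pos 12: 111100 XOR 100101 = 011001
  pos 13: 110010 XOR 100101 = 010111
Remainder (last 5 bits) = 10111. This is the CRC / FCS.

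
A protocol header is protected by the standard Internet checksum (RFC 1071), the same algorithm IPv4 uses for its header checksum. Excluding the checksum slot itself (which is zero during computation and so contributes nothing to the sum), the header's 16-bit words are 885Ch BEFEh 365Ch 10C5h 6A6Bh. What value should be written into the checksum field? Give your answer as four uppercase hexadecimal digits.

0718

One's-complement addition (fold any carry out of bit 15 back into bit 0):
  0x885C + 0xBEFE = 0x1475A → wrap carry → 0x475B
  0x475B + 0x365C = 0x07DB7
  0x7DB7 + 0x10C5 = 0x08E7C
  0x8E7C + 0x6A6B = 0x0F8E7
One's-complement sum = 0xF8E7.
Checksum = ~0xF8E7 & 0xFFFF = 0x0718.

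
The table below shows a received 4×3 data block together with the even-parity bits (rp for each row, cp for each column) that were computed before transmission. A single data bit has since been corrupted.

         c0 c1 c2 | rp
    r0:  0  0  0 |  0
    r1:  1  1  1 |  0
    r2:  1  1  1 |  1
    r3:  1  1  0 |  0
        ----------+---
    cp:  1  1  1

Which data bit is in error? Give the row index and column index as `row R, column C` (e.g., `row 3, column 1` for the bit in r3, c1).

Recompute each row's even parity and compare to rp:
  r0: data parity 0, sent rp 0 → ok
  r1: data parity 1, sent rp 0 → mismatch
  r2: data parity 1, sent rp 1 → ok
  r3: data parity 0, sent rp 0 → ok
Recompute each column's even parity and compare to cp:
  c0: data parity 1, sent cp 1 → ok
  c1: data parity 1, sent cp 1 → ok
  c2: data parity 0, sent cp 1 → mismatch
Exactly one row (r1) and one column (c2) fail → the flipped bit is at their intersection.

row 1, column 2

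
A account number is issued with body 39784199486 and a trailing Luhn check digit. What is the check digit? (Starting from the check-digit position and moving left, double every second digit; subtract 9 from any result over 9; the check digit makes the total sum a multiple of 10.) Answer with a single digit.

Partial digits right→left: 6 8 4 9 9 1 4 8 7 9 3
Double every second digit counting from the check-digit position (so the 1st, 3rd, 5th, ... of the partial from the right).
  doubled (with −9 where >9): 3 8 9 8 5 6 → sum 39
  kept as-is: 8 9 1 8 9 → sum 35
Total = 39 + 35 = 74.
Check digit = (10 − (74 mod 10)) mod 10 = 6.

6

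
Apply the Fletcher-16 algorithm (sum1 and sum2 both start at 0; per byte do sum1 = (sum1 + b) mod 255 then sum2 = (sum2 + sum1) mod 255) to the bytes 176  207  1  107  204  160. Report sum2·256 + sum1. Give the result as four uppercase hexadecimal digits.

B35A

Running sums (mod 255):
  after byte 0 (176): sum1=176, sum2=176
  after byte 1 (207): sum1=128, sum2=49
  after byte 2 (1): sum1=129, sum2=178
  after byte 3 (107): sum1=236, sum2=159
  after byte 4 (204): sum1=185, sum2=89
  after byte 5 (160): sum1=90, sum2=179
Checksum = sum2·256 + sum1 = 179·256 + 90 = 45914 = 0xB35A.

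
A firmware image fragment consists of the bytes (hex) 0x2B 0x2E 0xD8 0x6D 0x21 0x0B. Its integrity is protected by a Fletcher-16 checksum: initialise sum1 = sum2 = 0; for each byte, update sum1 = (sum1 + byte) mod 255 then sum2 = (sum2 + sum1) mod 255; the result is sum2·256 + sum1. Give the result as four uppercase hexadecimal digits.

E2CB

Running sums (mod 255):
  after byte 0 (0x2B): sum1=43, sum2=43
  after byte 1 (0x2E): sum1=89, sum2=132
  after byte 2 (0xD8): sum1=50, sum2=182
  after byte 3 (0x6D): sum1=159, sum2=86
  after byte 4 (0x21): sum1=192, sum2=23
  after byte 5 (0x0B): sum1=203, sum2=226
Checksum = sum2·256 + sum1 = 226·256 + 203 = 58059 = 0xE2CB.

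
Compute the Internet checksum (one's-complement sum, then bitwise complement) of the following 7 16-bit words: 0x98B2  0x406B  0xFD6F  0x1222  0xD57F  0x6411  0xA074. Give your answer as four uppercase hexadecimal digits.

One's-complement addition (fold any carry out of bit 15 back into bit 0):
  0x98B2 + 0x406B = 0x0D91D
  0xD91D + 0xFD6F = 0x1D68C → wrap carry → 0xD68D
  0xD68D + 0x1222 = 0x0E8AF
  0xE8AF + 0xD57F = 0x1BE2E → wrap carry → 0xBE2F
  0xBE2F + 0x6411 = 0x12240 → wrap carry → 0x2241
  0x2241 + 0xA074 = 0x0C2B5
One's-complement sum = 0xC2B5.
Checksum = ~0xC2B5 & 0xFFFF = 0x3D4A.

3D4A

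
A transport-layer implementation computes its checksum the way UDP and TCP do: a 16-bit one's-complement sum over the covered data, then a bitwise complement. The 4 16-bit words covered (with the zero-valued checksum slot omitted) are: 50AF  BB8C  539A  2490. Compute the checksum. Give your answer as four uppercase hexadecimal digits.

7B99

One's-complement addition (fold any carry out of bit 15 back into bit 0):
  0x50AF + 0xBB8C = 0x10C3B → wrap carry → 0x0C3C
  0x0C3C + 0x539A = 0x05FD6
  0x5FD6 + 0x2490 = 0x08466
One's-complement sum = 0x8466.
Checksum = ~0x8466 & 0xFFFF = 0x7B99.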